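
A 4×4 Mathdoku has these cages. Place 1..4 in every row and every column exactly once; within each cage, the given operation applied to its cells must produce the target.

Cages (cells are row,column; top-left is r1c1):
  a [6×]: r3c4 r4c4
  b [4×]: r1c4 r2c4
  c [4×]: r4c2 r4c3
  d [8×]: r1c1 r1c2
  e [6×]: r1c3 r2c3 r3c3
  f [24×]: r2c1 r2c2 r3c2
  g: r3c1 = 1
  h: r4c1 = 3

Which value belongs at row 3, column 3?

2

G is a freebie, which forces r3c1 = 1.
Cage h is a single given cell; hence r4c1 = 3.
Row 4 now contains 3, leaving r4c4 = 2.
Column 4 already has 2, so r3c4 = 3.
Cage f needs product 24, so r2c2 = 3.
Row 2 now contains 3, leaving r2c3 = 1.
Row 2 now contains 1, which forces r2c4 = 4.
3 is placed in row 3; hence r3c3 = 2.
Column 3 now contains 1, leaving r4c3 = 4.
Column 3 now contains 1, so r1c3 = 3.
4 is placed in column 4; hence r1c4 = 1.
Row 2 already has 4, so r2c1 = 2.
Row 3 already has 2, which forces r3c2 = 4.
Row 4 now contains 4, so r4c2 = 1.
Column 1 now contains 2, which forces r1c1 = 4.
4 is placed in column 2, so r1c2 = 2.
The full grid is 4 2 3 1 / 2 3 1 4 / 1 4 2 3 / 3 1 4 2.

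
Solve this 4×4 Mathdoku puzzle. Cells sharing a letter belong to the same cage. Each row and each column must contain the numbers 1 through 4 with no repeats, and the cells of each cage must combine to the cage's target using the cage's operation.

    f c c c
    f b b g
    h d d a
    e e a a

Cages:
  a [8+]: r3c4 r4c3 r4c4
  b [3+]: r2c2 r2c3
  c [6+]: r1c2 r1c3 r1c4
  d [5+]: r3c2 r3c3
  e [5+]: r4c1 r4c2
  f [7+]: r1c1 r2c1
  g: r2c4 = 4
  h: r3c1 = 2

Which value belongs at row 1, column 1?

Cage g is given; hence r2c4 = 4.
Cage h is given, leaving r3c1 = 2.
Cage f needs two cells with sum 7, leaving r1c1 = 4.
Row 2 already has 4; hence r2c1 = 3.
Column 1 now contains 3, leaving r4c1 = 1.
Cage e's pair has sum 5; hence r4c2 = 4.
4 is placed in row 4, leaving r4c3 = 3.
Row 4 already has 3, which forces r4c4 = 2.
Column 2 already has 4; hence r3c2 = 1.
Cage d needs two cells with sum 5, which forces r3c3 = 4.
The 3 cells of cage a must have sum 8, which forces r3c4 = 3.
Cage c has sum 6, which forces r1c2 = 3.
The 3 cells of cage c must have sum 6, so r1c3 = 2.
Column 4 now contains 3, so r1c4 = 1.
Column 2 now contains 1, so r2c2 = 2.
Cage b needs two cells with sum 3, which forces r2c3 = 1.
The full grid is 4 3 2 1 / 3 2 1 4 / 2 1 4 3 / 1 4 3 2.

4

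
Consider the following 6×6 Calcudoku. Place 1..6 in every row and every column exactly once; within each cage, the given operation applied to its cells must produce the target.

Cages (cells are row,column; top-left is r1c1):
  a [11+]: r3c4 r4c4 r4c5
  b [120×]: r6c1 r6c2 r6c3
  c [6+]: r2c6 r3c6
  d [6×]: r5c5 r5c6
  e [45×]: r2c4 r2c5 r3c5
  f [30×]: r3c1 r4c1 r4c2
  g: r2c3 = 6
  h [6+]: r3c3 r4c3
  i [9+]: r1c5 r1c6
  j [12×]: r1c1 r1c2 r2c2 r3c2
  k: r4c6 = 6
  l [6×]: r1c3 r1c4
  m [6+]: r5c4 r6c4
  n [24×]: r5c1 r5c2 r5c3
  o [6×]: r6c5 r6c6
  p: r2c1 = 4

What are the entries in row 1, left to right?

Cage p is given, which forces r2c1 = 4.
G is a freebie, which forces r2c3 = 6.
The 3 cells of cage e must have product 45, which forces r2c4 = 3.
The 3 cells of cage e must have product 45; hence r2c5 = 5.
The 3 cells of cage e must have product 45; hence r3c5 = 3.
K is a freebie, leaving r4c6 = 6.
In row 1, 4 can only go at r1c5, so r1c5 = 4.
Cage i needs two cells with sum 9, leaving r1c6 = 5.
Column 6 now contains 5, so r3c6 = 4.
Cage c needs two cells with sum 6, leaving r2c6 = 2.
Cage a needs sum 11; hence r4c4 = 4.
Row 2 already has 2; hence r2c2 = 1.
In row 3, 1 can only go at r3c3, so r3c3 = 1.
1 is placed in column 3; hence r1c3 = 3.
Cage l's pair has product 6, which forces r1c4 = 2.
1 is placed in column 3, leaving r4c3 = 5.
Column 3 now contains 5, which forces r6c3 = 4.
2 is placed in row 1, leaving r1c1 = 1.
2 is placed in row 1, leaving r1c2 = 6.
Cage f needs product 30, so r3c1 = 5.
The 4 cells of cage j must have product 12, so r3c2 = 2.
Row 3 already has 5, so r3c4 = 6.
2 is placed in column 2; hence r4c2 = 3.
Cage n needs product 24, which forces r5c1 = 3.
Cage n needs product 24, which forces r5c2 = 4.
4 is placed in column 3, so r5c3 = 2.
Row 5 now contains 2; hence r5c5 = 6.
Row 5 already has 3, so r5c6 = 1.
5 is placed in column 1; hence r6c1 = 6.
Column 2 now contains 6, so r6c2 = 5.
Row 6 now contains 5, which forces r6c4 = 1.
Column 5 now contains 6, which forces r6c5 = 2.
1 is placed in column 6; hence r6c6 = 3.
Row 4 now contains 3, leaving r4c1 = 2.
2 is placed in column 5, which forces r4c5 = 1.
Row 5 already has 1, so r5c4 = 5.
The full grid is 1 6 3 2 4 5 / 4 1 6 3 5 2 / 5 2 1 6 3 4 / 2 3 5 4 1 6 / 3 4 2 5 6 1 / 6 5 4 1 2 3.

1 6 3 2 4 5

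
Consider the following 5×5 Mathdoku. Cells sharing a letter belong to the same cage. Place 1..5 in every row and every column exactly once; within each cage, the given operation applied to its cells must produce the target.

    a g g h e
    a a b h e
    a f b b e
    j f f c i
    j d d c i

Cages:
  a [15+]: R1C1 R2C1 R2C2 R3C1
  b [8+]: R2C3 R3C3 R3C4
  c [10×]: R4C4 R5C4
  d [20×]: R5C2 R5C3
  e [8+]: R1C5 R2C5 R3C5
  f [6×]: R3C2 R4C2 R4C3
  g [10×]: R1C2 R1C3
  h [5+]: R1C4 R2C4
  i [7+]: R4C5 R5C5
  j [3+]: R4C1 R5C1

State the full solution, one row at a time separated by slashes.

3 5 2 4 1 / 5 3 4 1 2 / 4 2 1 3 5 / 2 1 3 5 4 / 1 4 5 2 3

The only place for 4 in row 4 is R4C5.
The two cells of cage i must have sum 7, so R5C5 = 3.
Row 4 needs a 5, and only R4C4 is open for it.
5 is placed in column 4, so R5C4 = 2.
Cage j's pair has sum 3, so R4C1 = 2.
2 is placed in row 5, which forces R5C1 = 1.
Cage a needs sum 15, so R2C2 = 3.
Cage f has product 6, so R3C2 = 2.
3 is placed in column 2; hence R4C2 = 1.
Row 4 already has 1, leaving R4C3 = 3.
Column 2 now contains 2, so R1C2 = 5.
Cage g's pair has product 10; hence R1C3 = 2.
Row 1 now contains 2; hence R1C5 = 1.
Column 5 now contains 1; hence R3C5 = 5.
Column 2 now contains 5, leaving R5C2 = 4.
Row 5 now contains 4; hence R5C3 = 5.
1 is placed in row 1; hence R1C4 = 4.
Cage a has sum 15; hence R2C1 = 5.
The two cells of cage h must have sum 5; hence R2C4 = 1.
Column 5 already has 5, so R2C5 = 2.
Cage b needs sum 8; hence R3C4 = 3.
Row 1 already has 4, which forces R1C1 = 3.
Row 2 already has 1, which forces R2C3 = 4.
3 is placed in row 3, which forces R3C1 = 4.
The 3 cells of cage b must have sum 8; hence R3C3 = 1.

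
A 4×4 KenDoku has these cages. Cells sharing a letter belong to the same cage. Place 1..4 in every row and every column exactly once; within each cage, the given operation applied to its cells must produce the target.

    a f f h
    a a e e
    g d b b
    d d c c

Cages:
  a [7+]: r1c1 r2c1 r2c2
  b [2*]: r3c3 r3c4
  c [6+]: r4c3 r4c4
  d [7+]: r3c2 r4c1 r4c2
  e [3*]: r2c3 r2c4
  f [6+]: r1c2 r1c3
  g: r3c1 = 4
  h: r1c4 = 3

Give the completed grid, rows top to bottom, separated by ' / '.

1 2 4 3 / 2 4 3 1 / 4 3 1 2 / 3 1 2 4

Cage h is given, leaving r1c4 = 3.
Column 4 already has 3; hence r2c4 = 1.
Cage g is given, which forces r3c1 = 4.
Column 4 now contains 1, so r3c4 = 2.
Column 4 now contains 2, so r4c4 = 4.
Row 2 already has 1, which forces r2c3 = 3.
The 3 cells of cage d must have sum 7; hence r3c2 = 3.
Row 3 already has 2, leaving r3c3 = 1.
Cage d needs sum 7; hence r4c1 = 3.
The 3 cells of cage d must have sum 7; hence r4c2 = 1.
Row 4 now contains 4, which forces r4c3 = 2.
The 3 cells of cage a must have sum 7, which forces r1c1 = 1.
The two cells of cage f must have sum 6, leaving r1c2 = 2.
2 is placed in column 3, so r1c3 = 4.
Row 2 now contains 3, so r2c1 = 2.
The 3 cells of cage a must have sum 7, so r2c2 = 4.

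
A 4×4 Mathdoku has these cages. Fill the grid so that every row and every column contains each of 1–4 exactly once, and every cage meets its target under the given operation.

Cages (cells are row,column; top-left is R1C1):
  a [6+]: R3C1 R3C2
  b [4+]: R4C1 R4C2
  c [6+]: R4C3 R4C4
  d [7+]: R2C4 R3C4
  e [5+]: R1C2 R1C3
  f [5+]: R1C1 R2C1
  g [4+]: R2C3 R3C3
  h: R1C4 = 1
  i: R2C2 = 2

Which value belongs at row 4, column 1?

H is a freebie, so R1C4 = 1.
Cage i is a single given cell; hence R2C2 = 2.
Column 2 now contains 2, leaving R3C2 = 4.
Row 3 already has 4, leaving R3C4 = 3.
Column 2 already has 4; hence R1C2 = 3.
The two cells of cage e must have sum 5; hence R1C3 = 2.
Cage g's pair has sum 4, leaving R2C3 = 3.
Column 4 already has 3, which forces R2C4 = 4.
Row 3 already has 4, which forces R3C1 = 2.
Row 3 now contains 3, leaving R3C3 = 1.
3 is placed in column 2, leaving R4C2 = 1.
2 is placed in column 3; hence R4C3 = 4.
4 is placed in column 4, so R4C4 = 2.
Row 1 now contains 2, so R1C1 = 4.
Row 2 now contains 3; hence R2C1 = 1.
1 is placed in row 4, so R4C1 = 3.
Filled in: 4 3 2 1 / 1 2 3 4 / 2 4 1 3 / 3 1 4 2.

3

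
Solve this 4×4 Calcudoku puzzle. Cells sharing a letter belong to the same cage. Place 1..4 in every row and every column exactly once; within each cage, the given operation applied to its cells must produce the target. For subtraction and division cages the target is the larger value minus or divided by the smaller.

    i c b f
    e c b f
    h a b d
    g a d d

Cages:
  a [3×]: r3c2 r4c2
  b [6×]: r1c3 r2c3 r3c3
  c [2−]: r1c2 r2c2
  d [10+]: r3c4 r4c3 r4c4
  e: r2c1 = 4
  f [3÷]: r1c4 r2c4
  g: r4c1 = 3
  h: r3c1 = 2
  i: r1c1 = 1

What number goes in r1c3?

2

I is a freebie, so r1c1 = 1.
1 is placed in row 1; hence r1c4 = 3.
E is a freebie, which forces r2c1 = 4.
Column 4 already has 3, which forces r2c4 = 1.
Cage h is given, which forces r3c1 = 2.
Column 4 already has 3, so r3c4 = 4.
Cage g is given, leaving r4c1 = 3.
Row 4 now contains 3, so r4c2 = 1.
Row 4 now contains 3, so r4c3 = 4.
4 is placed in column 4, leaving r4c4 = 2.
Cage c's pair has difference 2; hence r1c2 = 4.
3 is placed in row 1, leaving r1c3 = 2.
Cage c's pair has difference 2, leaving r2c2 = 2.
The 3 cells of cage b must have product 6; hence r2c3 = 3.
1 is placed in column 2, leaving r3c2 = 3.
Cage b has product 6, leaving r3c3 = 1.
Filled in: 1 4 2 3 / 4 2 3 1 / 2 3 1 4 / 3 1 4 2.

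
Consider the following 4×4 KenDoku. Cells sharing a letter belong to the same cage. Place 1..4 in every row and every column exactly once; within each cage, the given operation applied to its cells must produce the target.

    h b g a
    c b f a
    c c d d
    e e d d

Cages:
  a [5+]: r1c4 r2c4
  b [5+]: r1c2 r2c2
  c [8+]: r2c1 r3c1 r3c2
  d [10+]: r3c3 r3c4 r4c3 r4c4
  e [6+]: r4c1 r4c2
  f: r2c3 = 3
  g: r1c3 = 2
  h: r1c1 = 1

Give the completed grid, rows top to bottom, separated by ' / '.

Cage h is given, leaving r1c1 = 1.
G is a freebie; hence r1c3 = 2.
F is a freebie, leaving r2c3 = 3.
In row 2, 4 can only go at r2c1, so r2c1 = 4.
Column 1 already has 4; hence r3c1 = 3.
The 3 cells of cage c must have sum 8, so r3c2 = 1.
Row 3 already has 1, leaving r3c3 = 4.
Row 3 now contains 4, so r3c4 = 2.
Column 1 already has 4, which forces r4c1 = 2.
Cage e's pair has sum 6, which forces r4c2 = 4.
Column 3 already has 4, which forces r4c3 = 1.
Row 4 already has 1; hence r4c4 = 3.
Column 2 now contains 4, which forces r1c2 = 3.
3 is placed in column 4; hence r1c4 = 4.
Column 2 now contains 1, leaving r2c2 = 2.
Column 4 already has 2, which forces r2c4 = 1.

1 3 2 4 / 4 2 3 1 / 3 1 4 2 / 2 4 1 3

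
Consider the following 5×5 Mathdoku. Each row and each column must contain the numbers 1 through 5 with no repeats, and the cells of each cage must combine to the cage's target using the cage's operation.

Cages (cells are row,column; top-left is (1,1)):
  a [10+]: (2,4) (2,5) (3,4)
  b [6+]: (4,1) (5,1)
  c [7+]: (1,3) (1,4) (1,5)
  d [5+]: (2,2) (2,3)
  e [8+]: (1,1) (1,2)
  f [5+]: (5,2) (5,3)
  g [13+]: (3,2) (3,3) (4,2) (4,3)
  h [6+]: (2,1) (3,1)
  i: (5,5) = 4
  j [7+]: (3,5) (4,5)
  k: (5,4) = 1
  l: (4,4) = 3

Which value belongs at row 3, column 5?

5

Cage l is given, leaving (4,4) = 3.
Cage k is a single given cell, which forces (5,4) = 1.
Cage i is a single given cell, which forces (5,5) = 4.
Row 5 needs a 5, and only (5,1) is open for it.
5 is placed in column 1, so (1,1) = 3.
Cage e's pair has sum 8, leaving (1,2) = 5.
Cage b's pair has sum 6, which forces (4,1) = 1.
Row 2 needs a 5, and only (2,4) is open for it.
The only place for 3 in column 5 is (2,5).
Cage a has sum 10, which forces (3,4) = 2.
2 is placed in row 3, so (3,5) = 5.
Column 5 already has 5, leaving (4,5) = 2.
The 3 cells of cage c must have sum 7, leaving (1,3) = 2.
Column 4 now contains 2, so (1,4) = 4.
2 is placed in column 5, leaving (1,5) = 1.
Cage h needs two cells with sum 6, leaving (2,1) = 2.
2 is placed in row 3, so (3,1) = 4.
Row 4 already has 2; hence (4,2) = 4.
The 4 cells of cage g must have sum 13; hence (4,3) = 5.
Column 3 now contains 2; hence (5,3) = 3.
Column 2 now contains 4, so (2,2) = 1.
Cage d needs two cells with sum 5, leaving (2,3) = 4.
The 4 cells of cage g must have sum 13, so (3,2) = 3.
Column 3 already has 3, which forces (3,3) = 1.
Row 5 now contains 3, so (5,2) = 2.
Filled in: 3 5 2 4 1 / 2 1 4 5 3 / 4 3 1 2 5 / 1 4 5 3 2 / 5 2 3 1 4.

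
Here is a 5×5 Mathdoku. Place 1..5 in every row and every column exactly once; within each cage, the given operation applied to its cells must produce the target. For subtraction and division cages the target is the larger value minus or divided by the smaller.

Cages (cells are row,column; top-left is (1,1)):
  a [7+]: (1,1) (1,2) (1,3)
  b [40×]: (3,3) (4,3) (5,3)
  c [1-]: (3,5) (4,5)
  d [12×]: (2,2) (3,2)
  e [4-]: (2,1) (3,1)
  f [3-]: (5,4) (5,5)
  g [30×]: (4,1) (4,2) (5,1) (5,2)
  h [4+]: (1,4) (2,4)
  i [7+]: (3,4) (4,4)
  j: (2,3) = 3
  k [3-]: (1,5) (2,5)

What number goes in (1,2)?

Cage j is a single given cell, leaving (2,3) = 3.
Row 2 now contains 3; hence (2,4) = 1.
1 is placed in column 4, leaving (1,4) = 3.
Row 2 now contains 1, leaving (2,1) = 5.
Row 2 now contains 3; hence (2,2) = 4.
Row 2 now contains 4, so (2,5) = 2.
The two cells of cage e must have difference 4, so (3,1) = 1.
Cage d needs two cells with product 12, so (3,2) = 3.
The two cells of cage k must have difference 3, so (1,5) = 5.
5 is placed in column 5, leaving (3,5) = 4.
Column 5 already has 4, leaving (4,5) = 3.
5 is placed in column 5; hence (5,5) = 1.
Row 4 now contains 3, leaving (4,1) = 2.
The 4 cells of cage g must have product 30, so (4,2) = 1.
Row 4 now contains 2, leaving (4,4) = 5.
Cage g has product 30, which forces (5,1) = 3.
Row 5 now contains 1, leaving (5,2) = 5.
Cage f's pair has difference 3, so (5,4) = 4.
2 is placed in column 1, so (1,1) = 4.
Column 2 now contains 1, so (1,2) = 2.
Cage a has sum 7, which forces (1,3) = 1.
Cage b needs product 40; hence (3,3) = 5.
5 is placed in column 4, leaving (3,4) = 2.
Row 4 now contains 5; hence (4,3) = 4.
4 is placed in row 5, leaving (5,3) = 2.
The full grid is 4 2 1 3 5 / 5 4 3 1 2 / 1 3 5 2 4 / 2 1 4 5 3 / 3 5 2 4 1.

2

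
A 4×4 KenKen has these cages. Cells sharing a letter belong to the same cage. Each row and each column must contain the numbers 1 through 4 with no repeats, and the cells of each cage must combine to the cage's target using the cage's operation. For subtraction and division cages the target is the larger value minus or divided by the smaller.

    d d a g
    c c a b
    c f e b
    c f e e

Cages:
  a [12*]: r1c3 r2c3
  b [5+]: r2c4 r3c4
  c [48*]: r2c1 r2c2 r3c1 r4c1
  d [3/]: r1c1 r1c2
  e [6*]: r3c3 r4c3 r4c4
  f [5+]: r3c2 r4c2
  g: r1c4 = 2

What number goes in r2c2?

2

Cage g is a single given cell; hence r1c4 = 2.
Row 1 needs a 4, and only r1c3 is open for it.
Column 3 already has 4, so r2c3 = 3.
Cage e has product 6, leaving r4c4 = 3.
The 4 cells of cage c must have product 48, so r3c1 = 3.
Column 1 already has 3; hence r1c1 = 1.
Cage d's pair has quotient 3, leaving r1c2 = 3.
Column 1 already has 1, which forces r2c1 = 4.
Row 2 already has 4, which forces r2c2 = 2.
Row 2 already has 4, which forces r2c4 = 1.
Column 4 now contains 1, so r3c4 = 4.
Column 1 already has 4, so r4c1 = 2.
Row 4 now contains 2, leaving r4c3 = 1.
Row 3 already has 4, so r3c2 = 1.
1 is placed in column 3, so r3c3 = 2.
1 is placed in row 4, leaving r4c2 = 4.
Completed grid: 1 3 4 2 / 4 2 3 1 / 3 1 2 4 / 2 4 1 3.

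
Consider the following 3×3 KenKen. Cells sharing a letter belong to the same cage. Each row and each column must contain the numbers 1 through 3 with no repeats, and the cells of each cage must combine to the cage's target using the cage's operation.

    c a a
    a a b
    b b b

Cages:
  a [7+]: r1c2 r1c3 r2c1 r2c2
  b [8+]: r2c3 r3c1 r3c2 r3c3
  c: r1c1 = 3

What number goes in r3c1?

2

C is a freebie; hence r1c1 = 3.
Cage b has sum 8, which forces r2c3 = 2.
The 4 cells of cage a must have sum 7; hence r1c2 = 2.
2 is placed in column 3, so r1c3 = 1.
2 is placed in row 2; hence r2c1 = 1.
Cage a has sum 7, which forces r2c2 = 3.
1 is placed in column 1, so r3c1 = 2.
3 is placed in column 2, so r3c2 = 1.
Column 3 already has 1, so r3c3 = 3.
Completed grid: 3 2 1 / 1 3 2 / 2 1 3.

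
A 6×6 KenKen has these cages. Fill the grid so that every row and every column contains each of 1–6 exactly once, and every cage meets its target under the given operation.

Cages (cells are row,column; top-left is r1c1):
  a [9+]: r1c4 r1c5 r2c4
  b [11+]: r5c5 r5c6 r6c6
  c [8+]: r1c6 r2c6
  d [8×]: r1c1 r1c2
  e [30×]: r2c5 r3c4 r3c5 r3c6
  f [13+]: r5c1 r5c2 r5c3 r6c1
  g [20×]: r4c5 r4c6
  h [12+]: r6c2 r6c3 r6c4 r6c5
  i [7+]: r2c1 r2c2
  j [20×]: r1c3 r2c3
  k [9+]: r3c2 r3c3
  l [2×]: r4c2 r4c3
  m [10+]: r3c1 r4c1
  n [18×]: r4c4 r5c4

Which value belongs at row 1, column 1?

2

The only place for 3 in row 4 is r4c4.
3 is placed in column 4, leaving r5c4 = 6.
In row 1, 1 can only go at r1c4, so r1c4 = 1.
Row 4 needs a 6, and only r4c1 is open for it.
Column 1 now contains 6, leaving r3c1 = 4.
Column 1 already has 4, which forces r1c1 = 2.
The two cells of cage d must have product 8, which forces r1c2 = 4.
Row 1 now contains 4, leaving r1c3 = 5.
Column 3 already has 5, leaving r2c3 = 4.
In row 2, 3 can only go at r2c5, so r2c5 = 3.
Column 5 now contains 3, leaving r1c5 = 6.
6 is placed in row 1, leaving r1c6 = 3.
Cage a has sum 9, which forces r2c4 = 2.
2 is placed in row 2, which forces r2c6 = 5.
2 is placed in column 4; hence r3c4 = 5.
Column 6 now contains 5; hence r4c6 = 4.
5 is placed in column 4, which forces r6c4 = 4.
Row 2 already has 5, which forces r2c1 = 1.
2 is placed in row 2, leaving r2c2 = 6.
Column 2 already has 6, so r3c2 = 3.
Row 3 now contains 3, which forces r3c3 = 6.
Row 4 already has 4, so r4c5 = 5.
Column 1 now contains 1, which forces r5c1 = 5.
5 is placed in row 5, leaving r5c2 = 2.
2 is placed in row 5; hence r5c3 = 3.
The 3 cells of cage b must have sum 11, so r5c5 = 4.
Cage b needs sum 11; hence r5c6 = 1.
Column 1 now contains 5, so r6c1 = 3.
Cage b has sum 11, leaving r6c6 = 6.
Cage e has product 30; hence r3c5 = 1.
1 is placed in column 6, so r3c6 = 2.
Column 2 already has 2; hence r4c2 = 1.
Cage l's pair has product 2, which forces r4c3 = 2.
Cage h needs sum 12, which forces r6c2 = 5.
Column 3 now contains 2; hence r6c3 = 1.
1 is placed in column 5, leaving r6c5 = 2.
Filled in: 2 4 5 1 6 3 / 1 6 4 2 3 5 / 4 3 6 5 1 2 / 6 1 2 3 5 4 / 5 2 3 6 4 1 / 3 5 1 4 2 6.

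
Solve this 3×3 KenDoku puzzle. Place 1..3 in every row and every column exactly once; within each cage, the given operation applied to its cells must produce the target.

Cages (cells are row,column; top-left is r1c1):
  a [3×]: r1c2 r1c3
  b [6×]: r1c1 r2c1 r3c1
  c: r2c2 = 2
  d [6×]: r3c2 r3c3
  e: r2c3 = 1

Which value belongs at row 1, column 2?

Cage c is a single given cell; hence r2c2 = 2.
Cage e is a single given cell, leaving r2c3 = 1.
Column 2 now contains 2, which forces r3c2 = 3.
3 is placed in row 3, so r3c3 = 2.
Cage b has product 6, which forces r1c1 = 2.
3 is placed in column 2, leaving r1c2 = 1.
1 is placed in column 3, which forces r1c3 = 3.
Row 2 now contains 1, so r2c1 = 3.
2 is placed in row 3, leaving r3c1 = 1.
Filled in: 2 1 3 / 3 2 1 / 1 3 2.

1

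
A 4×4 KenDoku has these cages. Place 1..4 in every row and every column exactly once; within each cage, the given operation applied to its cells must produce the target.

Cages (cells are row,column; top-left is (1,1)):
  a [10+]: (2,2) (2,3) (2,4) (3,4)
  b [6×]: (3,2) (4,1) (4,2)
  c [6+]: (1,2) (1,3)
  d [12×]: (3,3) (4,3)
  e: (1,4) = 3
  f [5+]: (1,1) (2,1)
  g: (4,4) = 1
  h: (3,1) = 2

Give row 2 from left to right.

4 3 1 2

E is a freebie, so (1,4) = 3.
Cage h is a single given cell, which forces (3,1) = 2.
Cage g is given, leaving (4,4) = 1.
Cage a has sum 10, which forces (2,4) = 2.
Cage b needs product 6, which forces (3,2) = 1.
1 is placed in column 4, which forces (3,4) = 4.
1 is placed in row 4, leaving (4,1) = 3.
The 3 cells of cage b must have product 6; hence (4,2) = 2.
3 is placed in row 4; hence (4,3) = 4.
Column 2 now contains 2, leaving (1,2) = 4.
Column 3 already has 4, leaving (1,3) = 2.
Column 2 now contains 1, which forces (2,2) = 3.
Cage a has sum 10, leaving (2,3) = 1.
Row 3 already has 4, leaving (3,3) = 3.
Row 1 now contains 4, which forces (1,1) = 1.
Row 2 already has 1, so (2,1) = 4.
The full grid is 1 4 2 3 / 4 3 1 2 / 2 1 3 4 / 3 2 4 1.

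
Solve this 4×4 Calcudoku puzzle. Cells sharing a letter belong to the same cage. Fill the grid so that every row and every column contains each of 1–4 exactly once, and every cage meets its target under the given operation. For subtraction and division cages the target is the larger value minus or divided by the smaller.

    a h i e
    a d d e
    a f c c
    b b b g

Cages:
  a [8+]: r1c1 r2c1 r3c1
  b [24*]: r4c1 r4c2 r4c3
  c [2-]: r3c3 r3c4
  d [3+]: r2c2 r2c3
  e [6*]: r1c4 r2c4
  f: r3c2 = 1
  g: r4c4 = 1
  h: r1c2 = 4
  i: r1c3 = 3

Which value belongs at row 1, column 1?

Cage h is a single given cell, so r1c2 = 4.
Cage i is a single given cell, which forces r1c3 = 3.
Row 1 already has 3, leaving r1c4 = 2.
2 is placed in column 4; hence r2c4 = 3.
F is a freebie, so r3c2 = 1.
Row 3 now contains 1; hence r3c4 = 4.
Cage g is given, which forces r4c4 = 1.
Row 1 already has 3, leaving r1c1 = 1.
Cage a needs sum 8, which forces r2c1 = 4.
Column 2 already has 1, leaving r2c2 = 2.
The two cells of cage d must have sum 3, which forces r2c3 = 1.
Row 3 already has 4, so r3c1 = 3.
Row 3 already has 4, leaving r3c3 = 2.
3 is placed in column 1, which forces r4c1 = 2.
Column 2 now contains 2; hence r4c2 = 3.
Column 3 now contains 2, so r4c3 = 4.
Completed grid: 1 4 3 2 / 4 2 1 3 / 3 1 2 4 / 2 3 4 1.

1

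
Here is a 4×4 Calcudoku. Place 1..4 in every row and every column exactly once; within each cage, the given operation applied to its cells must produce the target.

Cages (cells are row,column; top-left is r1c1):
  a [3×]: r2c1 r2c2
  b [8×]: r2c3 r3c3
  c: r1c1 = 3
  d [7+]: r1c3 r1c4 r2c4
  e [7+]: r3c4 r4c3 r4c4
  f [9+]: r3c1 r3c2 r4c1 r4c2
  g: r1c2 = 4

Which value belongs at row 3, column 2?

Cage c is given; hence r1c1 = 3.
Cage g is a single given cell, which forces r1c2 = 4.
3 is placed in column 1; hence r2c1 = 1.
Row 2 now contains 1, so r2c2 = 3.
Cage d needs sum 7, leaving r2c4 = 4.
4 is placed in row 2, which forces r2c3 = 2.
Cage b's pair has product 8, which forces r3c3 = 4.
Column 3 already has 4, leaving r4c3 = 3.
Column 3 now contains 2; hence r1c3 = 1.
The 3 cells of cage d must have sum 7, so r1c4 = 2.
Row 3 already has 4; hence r3c1 = 2.
The 4 cells of cage f must have sum 9, leaving r3c2 = 1.
The 3 cells of cage e must have sum 7, so r3c4 = 3.
Cage f needs sum 9, leaving r4c1 = 4.
Cage f needs sum 9; hence r4c2 = 2.
Cage e needs sum 7, leaving r4c4 = 1.
The full grid is 3 4 1 2 / 1 3 2 4 / 2 1 4 3 / 4 2 3 1.

1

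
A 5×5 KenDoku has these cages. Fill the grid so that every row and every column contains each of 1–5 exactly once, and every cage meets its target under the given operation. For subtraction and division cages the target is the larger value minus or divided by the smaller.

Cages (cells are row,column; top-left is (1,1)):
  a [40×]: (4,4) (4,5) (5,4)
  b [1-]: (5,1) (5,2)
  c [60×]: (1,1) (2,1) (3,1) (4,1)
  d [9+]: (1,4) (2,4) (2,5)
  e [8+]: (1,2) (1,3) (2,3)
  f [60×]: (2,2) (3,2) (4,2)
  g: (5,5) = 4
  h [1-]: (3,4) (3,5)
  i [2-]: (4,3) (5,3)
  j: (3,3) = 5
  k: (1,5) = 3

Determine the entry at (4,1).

3

Cage k is a single given cell; hence (1,5) = 3.
Cage j is a single given cell; hence (3,3) = 5.
Cage g is a single given cell, so (5,5) = 4.
Cage a has product 40, which forces (4,4) = 4.
Row 4 needs a 2, and only (4,5) is open for it.
Cage d has sum 9, which forces (2,4) = 3.
Cage h needs two cells with difference 1; hence (3,4) = 2.
Column 5 already has 2; hence (3,5) = 1.
The 3 cells of cage a must have product 40, so (5,4) = 5.
5 is placed in column 4, so (1,4) = 1.
Column 5 now contains 1; hence (2,5) = 5.
Row 2 now contains 5, which forces (2,2) = 4.
Cage f has product 60, so (3,2) = 3.
The 3 cells of cage f must have product 60, so (4,2) = 5.
The 4 cells of cage c must have product 60; hence (1,1) = 5.
Column 2 already has 5, leaving (1,2) = 2.
Cage e has sum 8, leaving (1,3) = 4.
4 is placed in row 2, so (2,1) = 1.
Cage e needs sum 8, so (2,3) = 2.
3 is placed in row 3, so (3,1) = 4.
Cage c has product 60, leaving (4,1) = 3.
Row 4 already has 3; hence (4,3) = 1.
3 is placed in column 1, leaving (5,1) = 2.
Column 2 now contains 2, leaving (5,2) = 1.
Column 3 now contains 1, leaving (5,3) = 3.
Filled in: 5 2 4 1 3 / 1 4 2 3 5 / 4 3 5 2 1 / 3 5 1 4 2 / 2 1 3 5 4.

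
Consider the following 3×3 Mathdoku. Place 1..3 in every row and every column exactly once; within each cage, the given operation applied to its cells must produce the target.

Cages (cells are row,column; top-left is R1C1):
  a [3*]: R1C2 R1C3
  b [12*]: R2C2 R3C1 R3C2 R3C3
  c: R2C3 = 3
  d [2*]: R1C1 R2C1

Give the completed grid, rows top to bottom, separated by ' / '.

Cage b needs product 12; hence R2C2 = 2.
Cage c is a single given cell; hence R2C3 = 3.
Cage d needs two cells with product 2, leaving R1C1 = 2.
Cage a needs two cells with product 3, so R1C2 = 3.
3 is placed in column 3, so R1C3 = 1.
2 is placed in row 2; hence R2C1 = 1.
Column 1 now contains 1, leaving R3C1 = 3.
Column 2 already has 3, leaving R3C2 = 1.
Column 3 now contains 1, which forces R3C3 = 2.

2 3 1 / 1 2 3 / 3 1 2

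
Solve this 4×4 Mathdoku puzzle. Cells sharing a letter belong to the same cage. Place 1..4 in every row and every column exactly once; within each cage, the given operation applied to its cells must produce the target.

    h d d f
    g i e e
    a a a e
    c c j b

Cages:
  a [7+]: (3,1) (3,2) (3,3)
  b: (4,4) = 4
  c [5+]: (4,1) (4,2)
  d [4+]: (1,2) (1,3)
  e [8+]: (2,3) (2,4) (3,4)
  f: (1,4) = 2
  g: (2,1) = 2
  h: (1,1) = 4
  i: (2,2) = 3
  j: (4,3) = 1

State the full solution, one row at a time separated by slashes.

4 1 3 2 / 2 3 4 1 / 1 4 2 3 / 3 2 1 4

Cage h is given; hence (1,1) = 4.
Cage f is given, so (1,4) = 2.
G is a freebie; hence (2,1) = 2.
I is a freebie, so (2,2) = 3.
2 is placed in column 1, so (3,1) = 1.
1 is placed in column 1, so (4,1) = 3.
Cage j is given, leaving (4,3) = 1.
Cage b is given, so (4,4) = 4.
Column 2 now contains 3, leaving (1,2) = 1.
1 is placed in column 3, so (1,3) = 3.
1 is placed in column 3, which forces (2,3) = 4.
4 is placed in column 4, so (2,4) = 1.
Column 3 already has 4, so (3,3) = 2.
4 is placed in column 4, leaving (3,4) = 3.
Row 4 now contains 4, so (4,2) = 2.
2 is placed in row 3, leaving (3,2) = 4.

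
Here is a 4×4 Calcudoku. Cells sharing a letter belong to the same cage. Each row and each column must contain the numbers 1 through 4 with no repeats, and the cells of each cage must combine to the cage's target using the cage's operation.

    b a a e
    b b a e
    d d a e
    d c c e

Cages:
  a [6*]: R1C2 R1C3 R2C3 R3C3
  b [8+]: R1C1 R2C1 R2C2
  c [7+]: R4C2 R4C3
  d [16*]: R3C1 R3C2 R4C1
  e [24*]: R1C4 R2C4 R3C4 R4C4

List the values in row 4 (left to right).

Cage a has product 6, which forces R1C2 = 1.
In row 4, 1 can only go at R4C4, so R4C4 = 1.
In row 4, 2 can only go at R4C1, so R4C1 = 2.
Cage b needs sum 8; hence R2C1 = 1.
Cage d needs product 16, which forces R3C1 = 4.
Cage d has product 16, which forces R3C2 = 2.
2 is placed in row 3, which forces R3C4 = 3.
Column 1 already has 4; hence R1C1 = 3.
3 is placed in row 1, leaving R1C3 = 2.
Row 1 already has 2, so R1C4 = 4.
The 3 cells of cage b must have sum 8, so R2C2 = 4.
Column 3 now contains 2, leaving R2C3 = 3.
Column 4 now contains 4, which forces R2C4 = 2.
Row 3 already has 3, leaving R3C3 = 1.
Column 2 already has 4, leaving R4C2 = 3.
Column 3 already has 3; hence R4C3 = 4.
Filled in: 3 1 2 4 / 1 4 3 2 / 4 2 1 3 / 2 3 4 1.

2 3 4 1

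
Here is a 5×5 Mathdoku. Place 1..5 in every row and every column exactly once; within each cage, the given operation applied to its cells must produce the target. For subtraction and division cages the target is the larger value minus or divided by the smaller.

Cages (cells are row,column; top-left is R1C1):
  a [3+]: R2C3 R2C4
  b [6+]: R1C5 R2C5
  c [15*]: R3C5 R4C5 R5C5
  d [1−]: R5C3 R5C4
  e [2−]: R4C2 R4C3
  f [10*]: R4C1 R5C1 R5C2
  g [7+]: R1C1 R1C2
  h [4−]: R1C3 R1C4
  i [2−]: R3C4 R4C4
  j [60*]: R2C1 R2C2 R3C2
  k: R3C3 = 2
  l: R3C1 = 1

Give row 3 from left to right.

1 4 2 5 3

Cage l is a single given cell, which forces R3C1 = 1.
K is a freebie; hence R3C3 = 2.
Column 3 already has 2, which forces R2C3 = 1.
The two cells of cage a must have sum 3, leaving R2C4 = 2.
Cage f has product 10, leaving R5C2 = 1.
Column 3 now contains 1, which forces R1C3 = 5.
Cage h needs two cells with difference 4, leaving R1C4 = 1.
1 is placed in row 1, leaving R1C5 = 2.
The 3 cells of cage c must have product 15; hence R4C5 = 1.
Cage b's pair has sum 6, leaving R2C5 = 4.
Cage j needs product 60; hence R3C2 = 4.
The two cells of cage g must have sum 7, which forces R1C1 = 4.
4 is placed in column 2, leaving R1C2 = 3.
Column 2 now contains 3, which forces R2C2 = 5.
5 is placed in column 2; hence R4C2 = 2.
5 is placed in row 2; hence R2C1 = 3.
Row 4 already has 2, leaving R4C1 = 5.
Cage e's pair has difference 2; hence R4C3 = 4.
Row 4 now contains 5; hence R4C4 = 3.
Cage f has product 10; hence R5C1 = 2.
Column 3 already has 4, leaving R5C3 = 3.
Row 5 already has 3, which forces R5C5 = 5.
Column 4 now contains 3, leaving R3C4 = 5.
5 is placed in column 5, which forces R3C5 = 3.
Row 5 now contains 5, so R5C4 = 4.
Filled in: 4 3 5 1 2 / 3 5 1 2 4 / 1 4 2 5 3 / 5 2 4 3 1 / 2 1 3 4 5.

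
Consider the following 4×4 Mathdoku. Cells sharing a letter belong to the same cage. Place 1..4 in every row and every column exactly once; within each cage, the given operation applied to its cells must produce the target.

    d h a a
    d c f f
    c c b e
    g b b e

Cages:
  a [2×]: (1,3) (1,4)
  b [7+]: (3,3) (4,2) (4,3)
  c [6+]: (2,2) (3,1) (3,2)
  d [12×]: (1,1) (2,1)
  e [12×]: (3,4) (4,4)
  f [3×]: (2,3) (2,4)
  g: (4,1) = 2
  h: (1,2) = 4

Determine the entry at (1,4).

2

Cage h is given, so (1,2) = 4.
G is a freebie, leaving (4,1) = 2.
4 is placed in row 1, so (1,1) = 3.
Cage d's pair has product 12, leaving (2,1) = 4.
Column 1 now contains 3, so (3,1) = 1.
The only place for 2 in row 2 is (2,2).
Column 2 already has 2, so (3,2) = 3.
Row 3 already has 3, leaving (3,3) = 2.
Row 3 already has 3; hence (3,4) = 4.
3 is placed in column 2, leaving (4,2) = 1.
1 is placed in row 4, leaving (4,3) = 4.
4 is placed in column 4, leaving (4,4) = 3.
Column 3 now contains 2, so (1,3) = 1.
Cage a needs two cells with product 2, leaving (1,4) = 2.
Cage f needs two cells with product 3, so (2,3) = 3.
3 is placed in column 4, leaving (2,4) = 1.
Completed grid: 3 4 1 2 / 4 2 3 1 / 1 3 2 4 / 2 1 4 3.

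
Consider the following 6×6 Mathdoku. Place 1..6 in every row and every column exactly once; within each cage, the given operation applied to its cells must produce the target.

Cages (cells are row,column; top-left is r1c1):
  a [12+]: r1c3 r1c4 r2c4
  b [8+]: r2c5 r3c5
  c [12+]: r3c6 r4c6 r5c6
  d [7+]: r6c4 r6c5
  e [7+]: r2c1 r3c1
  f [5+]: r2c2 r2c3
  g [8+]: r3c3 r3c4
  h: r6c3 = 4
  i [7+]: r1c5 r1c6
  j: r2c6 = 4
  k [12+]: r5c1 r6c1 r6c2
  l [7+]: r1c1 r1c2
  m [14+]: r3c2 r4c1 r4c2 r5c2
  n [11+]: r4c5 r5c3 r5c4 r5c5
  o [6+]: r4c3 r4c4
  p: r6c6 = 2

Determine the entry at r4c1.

3

Cage j is a single given cell, which forces r2c6 = 4.
Cage h is given; hence r6c3 = 4.
Cage p is given; hence r6c6 = 2.
In column 6, 3 can only go at r1c6, so r1c6 = 3.
The two cells of cage i must have sum 7, so r1c5 = 4.
Cage k has sum 12, which forces r5c1 = 4.
In row 3, 4 can only go at r3c2, so r3c2 = 4.
The only place for 4 in row 4 is r4c4.
The two cells of cage o must have sum 6, which forces r4c3 = 2.
Cage f needs two cells with sum 5; hence r2c2 = 2.
2 is placed in column 3, which forces r2c3 = 3.
In column 1, 2 can only go at r1c1, so r1c1 = 2.
The two cells of cage l must have sum 7, leaving r1c2 = 5.
5 is placed in column 2; hence r6c2 = 3.
The 3 cells of cage a must have sum 12, so r2c4 = 5.
Row 2 already has 5, leaving r2c5 = 6.
Cage m has sum 14, so r4c1 = 3.
Row 6 already has 3, leaving r6c1 = 5.
6 is placed in column 5, so r6c5 = 1.
Row 2 now contains 6, which forces r2c1 = 1.
The two cells of cage e must have sum 7, so r3c1 = 6.
Row 3 already has 6, leaving r3c3 = 5.
Cage b needs two cells with sum 8, which forces r3c5 = 2.
Row 3 now contains 5; hence r3c6 = 1.
Column 5 now contains 1, which forces r4c5 = 5.
Row 4 now contains 5, leaving r4c6 = 6.
Cage n has sum 11, leaving r5c3 = 1.
Column 5 now contains 2, leaving r5c5 = 3.
Column 6 now contains 6, leaving r5c6 = 5.
Row 6 already has 1; hence r6c4 = 6.
Column 3 already has 1; hence r1c3 = 6.
Column 4 already has 6, so r1c4 = 1.
Row 3 now contains 2, leaving r3c4 = 3.
6 is placed in row 4, so r4c2 = 1.
Row 5 now contains 1, leaving r5c2 = 6.
3 is placed in row 5, so r5c4 = 2.
Filled in: 2 5 6 1 4 3 / 1 2 3 5 6 4 / 6 4 5 3 2 1 / 3 1 2 4 5 6 / 4 6 1 2 3 5 / 5 3 4 6 1 2.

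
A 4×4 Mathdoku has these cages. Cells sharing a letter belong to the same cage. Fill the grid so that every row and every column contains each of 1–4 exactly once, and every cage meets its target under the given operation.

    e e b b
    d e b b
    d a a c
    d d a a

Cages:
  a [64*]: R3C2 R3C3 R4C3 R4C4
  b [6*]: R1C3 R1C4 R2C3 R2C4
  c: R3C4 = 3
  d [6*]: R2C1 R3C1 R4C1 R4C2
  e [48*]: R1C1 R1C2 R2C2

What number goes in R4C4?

Cage e needs product 48, leaving R1C1 = 4.
Cage e needs product 48, so R1C2 = 3.
The 3 cells of cage e must have product 48, so R2C2 = 4.
Column 2 already has 4, so R3C2 = 2.
Row 3 now contains 2, which forces R3C3 = 4.
C is a freebie, so R3C4 = 3.
Cage d needs product 6, so R4C2 = 1.
4 is placed in column 3, so R4C3 = 2.
Row 4 now contains 2, leaving R4C4 = 4.
Column 3 now contains 2, which forces R1C3 = 1.
Cage b has product 6, which forces R1C4 = 2.
The 4 cells of cage d must have product 6, so R2C1 = 2.
Cage b needs product 6, leaving R2C3 = 3.
Cage b has product 6; hence R2C4 = 1.
Row 3 now contains 3, which forces R3C1 = 1.
Row 4 now contains 2, leaving R4C1 = 3.
Completed grid: 4 3 1 2 / 2 4 3 1 / 1 2 4 3 / 3 1 2 4.

4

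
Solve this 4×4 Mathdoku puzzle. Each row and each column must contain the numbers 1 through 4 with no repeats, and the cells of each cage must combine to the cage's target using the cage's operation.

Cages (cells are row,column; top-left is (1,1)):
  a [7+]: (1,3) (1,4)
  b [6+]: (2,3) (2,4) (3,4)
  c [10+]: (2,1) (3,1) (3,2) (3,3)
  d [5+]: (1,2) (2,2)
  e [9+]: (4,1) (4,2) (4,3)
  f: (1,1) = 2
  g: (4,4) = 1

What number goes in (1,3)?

3

Cage f is given; hence (1,1) = 2.
Cage g is a single given cell, so (4,4) = 1.
Cage b has sum 6, which forces (2,3) = 1.
Row 1 needs a 1, and only (1,2) is open for it.
Cage d's pair has sum 5, so (2,2) = 4.
Cage c needs sum 10, which forces (3,1) = 1.
4 is placed in row 2, which forces (2,1) = 3.
Row 2 already has 3, leaving (2,4) = 2.
Cage c has sum 10, leaving (3,2) = 2.
Cage c needs sum 10, so (3,3) = 4.
2 is placed in column 4, leaving (3,4) = 3.
3 is placed in column 1, which forces (4,1) = 4.
2 is placed in column 2, leaving (4,2) = 3.
Row 4 now contains 3; hence (4,3) = 2.
Column 3 already has 4, so (1,3) = 3.
Column 4 now contains 3, which forces (1,4) = 4.
Completed grid: 2 1 3 4 / 3 4 1 2 / 1 2 4 3 / 4 3 2 1.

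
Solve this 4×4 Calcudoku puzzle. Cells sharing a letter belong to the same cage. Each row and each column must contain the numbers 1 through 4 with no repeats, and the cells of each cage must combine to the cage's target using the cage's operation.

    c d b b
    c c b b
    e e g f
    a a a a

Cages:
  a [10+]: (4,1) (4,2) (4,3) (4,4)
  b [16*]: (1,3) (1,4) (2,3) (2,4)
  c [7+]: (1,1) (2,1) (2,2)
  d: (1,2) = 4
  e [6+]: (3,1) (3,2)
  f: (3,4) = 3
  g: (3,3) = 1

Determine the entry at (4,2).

Cage d is given, leaving (1,2) = 4.
4 is placed in column 2, which forces (3,2) = 2.
Cage g is given, so (3,3) = 1.
F is a freebie, leaving (3,4) = 3.
Column 3 already has 1, which forces (1,3) = 2.
Cage b has product 16, leaving (1,4) = 1.
Cage b has product 16, leaving (2,3) = 4.
The 4 cells of cage b must have product 16; hence (2,4) = 2.
Row 3 now contains 2, which forces (3,1) = 4.
Column 3 now contains 4, so (4,3) = 3.
Column 4 now contains 2, leaving (4,4) = 4.
Row 1 now contains 2, so (1,1) = 3.
4 is placed in row 2, leaving (2,1) = 1.
Cage c needs sum 7, so (2,2) = 3.
Cage a has sum 10, leaving (4,1) = 2.
3 is placed in row 4, leaving (4,2) = 1.
Filled in: 3 4 2 1 / 1 3 4 2 / 4 2 1 3 / 2 1 3 4.

1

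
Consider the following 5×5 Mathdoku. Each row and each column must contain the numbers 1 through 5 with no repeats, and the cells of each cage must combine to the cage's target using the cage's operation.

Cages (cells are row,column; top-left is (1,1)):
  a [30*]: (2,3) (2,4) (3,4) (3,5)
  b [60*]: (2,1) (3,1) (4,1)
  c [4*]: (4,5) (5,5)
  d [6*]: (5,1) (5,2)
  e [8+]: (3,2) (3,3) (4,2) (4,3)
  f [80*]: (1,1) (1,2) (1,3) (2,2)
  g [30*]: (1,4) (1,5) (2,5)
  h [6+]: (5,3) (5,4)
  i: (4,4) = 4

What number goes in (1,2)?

5

I is a freebie, which forces (4,4) = 4.
Row 4 already has 4, leaving (4,5) = 1.
Column 5 already has 1, so (5,5) = 4.
Row 3 needs a 4, and only (3,1) is open for it.
Row 2 needs a 4, and only (2,2) is open for it.
The 4 cells of cage f must have product 80, which forces (1,3) = 4.
In row 4, 5 can only go at (4,1), so (4,1) = 5.
Column 1 now contains 5, which forces (1,1) = 1.
Cage f has product 80, which forces (1,2) = 5.
Column 1 now contains 5; hence (2,1) = 3.
Column 1 already has 3, so (5,1) = 2.
Row 5 now contains 2, so (5,2) = 3.
Cage g has product 30, so (2,5) = 5.
Cage e needs sum 8, leaving (3,2) = 1.
Cage e has sum 8, so (3,3) = 2.
Row 3 now contains 2, leaving (3,5) = 3.
Column 2 already has 3, so (4,2) = 2.
Cage e has sum 8, which forces (4,3) = 3.
Cage g needs product 30, so (1,4) = 3.
Column 5 already has 3, so (1,5) = 2.
Column 3 now contains 2, leaving (2,3) = 1.
Cage a has product 30; hence (2,4) = 2.
3 is placed in row 3; hence (3,4) = 5.
Column 3 now contains 1; hence (5,3) = 5.
5 is placed in column 4, which forces (5,4) = 1.
Filled in: 1 5 4 3 2 / 3 4 1 2 5 / 4 1 2 5 3 / 5 2 3 4 1 / 2 3 5 1 4.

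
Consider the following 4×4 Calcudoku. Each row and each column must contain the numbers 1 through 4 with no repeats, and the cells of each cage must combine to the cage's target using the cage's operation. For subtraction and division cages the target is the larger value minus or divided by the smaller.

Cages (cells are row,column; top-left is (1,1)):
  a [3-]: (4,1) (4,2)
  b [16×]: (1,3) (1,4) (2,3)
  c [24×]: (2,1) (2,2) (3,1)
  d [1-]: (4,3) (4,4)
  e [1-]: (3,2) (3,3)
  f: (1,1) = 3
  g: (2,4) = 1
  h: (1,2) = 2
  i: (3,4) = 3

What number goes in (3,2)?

1

Cage f is given, so (1,1) = 3.
H is a freebie; hence (1,2) = 2.
Row 1 already has 2, so (1,4) = 4.
G is a freebie, leaving (2,4) = 1.
I is a freebie, so (3,4) = 3.
Column 4 already has 3, so (4,4) = 2.
Row 1 now contains 4, so (1,3) = 1.
Cage c has product 24, leaving (2,2) = 3.
Cage b needs product 16; hence (2,3) = 4.
Cage e's pair has difference 1, so (3,2) = 1.
Cage e needs two cells with difference 1, leaving (3,3) = 2.
Column 2 already has 1, which forces (4,2) = 4.
Column 3 now contains 1, so (4,3) = 3.
4 is placed in row 2; hence (2,1) = 2.
Row 3 now contains 2, leaving (3,1) = 4.
Row 4 already has 4, leaving (4,1) = 1.
The full grid is 3 2 1 4 / 2 3 4 1 / 4 1 2 3 / 1 4 3 2.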